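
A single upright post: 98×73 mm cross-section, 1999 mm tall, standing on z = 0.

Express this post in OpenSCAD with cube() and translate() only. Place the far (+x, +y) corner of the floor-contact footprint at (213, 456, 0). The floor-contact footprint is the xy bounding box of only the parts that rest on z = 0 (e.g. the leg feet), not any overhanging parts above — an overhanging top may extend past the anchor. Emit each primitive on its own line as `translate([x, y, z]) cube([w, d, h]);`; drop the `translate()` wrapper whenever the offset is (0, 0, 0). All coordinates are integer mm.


translate([115, 383, 0]) cube([98, 73, 1999]);


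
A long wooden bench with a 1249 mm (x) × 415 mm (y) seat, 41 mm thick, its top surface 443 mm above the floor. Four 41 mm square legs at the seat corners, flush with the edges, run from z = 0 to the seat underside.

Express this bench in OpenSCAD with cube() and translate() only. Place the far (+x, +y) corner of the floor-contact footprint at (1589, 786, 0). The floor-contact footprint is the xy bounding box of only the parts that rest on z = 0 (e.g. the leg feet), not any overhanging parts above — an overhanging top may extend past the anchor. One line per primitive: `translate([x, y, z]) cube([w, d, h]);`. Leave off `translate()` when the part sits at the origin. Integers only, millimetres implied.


translate([340, 371, 402]) cube([1249, 415, 41]);
translate([340, 371, 0]) cube([41, 41, 402]);
translate([340, 745, 0]) cube([41, 41, 402]);
translate([1548, 371, 0]) cube([41, 41, 402]);
translate([1548, 745, 0]) cube([41, 41, 402]);


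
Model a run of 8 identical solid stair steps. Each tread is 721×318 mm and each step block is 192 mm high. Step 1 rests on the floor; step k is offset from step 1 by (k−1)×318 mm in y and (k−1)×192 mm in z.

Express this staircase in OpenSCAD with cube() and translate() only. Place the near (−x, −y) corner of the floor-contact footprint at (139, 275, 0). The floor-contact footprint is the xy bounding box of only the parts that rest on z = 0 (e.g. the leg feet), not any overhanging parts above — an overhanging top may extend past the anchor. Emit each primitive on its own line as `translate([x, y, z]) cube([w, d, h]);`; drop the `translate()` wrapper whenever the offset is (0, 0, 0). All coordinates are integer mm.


translate([139, 275, 0]) cube([721, 318, 192]);
translate([139, 593, 192]) cube([721, 318, 192]);
translate([139, 911, 384]) cube([721, 318, 192]);
translate([139, 1229, 576]) cube([721, 318, 192]);
translate([139, 1547, 768]) cube([721, 318, 192]);
translate([139, 1865, 960]) cube([721, 318, 192]);
translate([139, 2183, 1152]) cube([721, 318, 192]);
translate([139, 2501, 1344]) cube([721, 318, 192]);


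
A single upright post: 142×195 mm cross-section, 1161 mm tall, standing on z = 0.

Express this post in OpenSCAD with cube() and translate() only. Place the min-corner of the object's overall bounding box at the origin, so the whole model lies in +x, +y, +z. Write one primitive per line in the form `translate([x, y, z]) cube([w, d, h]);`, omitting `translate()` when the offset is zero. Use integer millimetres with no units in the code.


cube([142, 195, 1161]);


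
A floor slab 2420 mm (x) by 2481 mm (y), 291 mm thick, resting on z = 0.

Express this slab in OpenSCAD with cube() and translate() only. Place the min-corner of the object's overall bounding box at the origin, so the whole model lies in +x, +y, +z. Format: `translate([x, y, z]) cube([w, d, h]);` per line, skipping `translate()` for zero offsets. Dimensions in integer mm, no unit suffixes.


cube([2420, 2481, 291]);


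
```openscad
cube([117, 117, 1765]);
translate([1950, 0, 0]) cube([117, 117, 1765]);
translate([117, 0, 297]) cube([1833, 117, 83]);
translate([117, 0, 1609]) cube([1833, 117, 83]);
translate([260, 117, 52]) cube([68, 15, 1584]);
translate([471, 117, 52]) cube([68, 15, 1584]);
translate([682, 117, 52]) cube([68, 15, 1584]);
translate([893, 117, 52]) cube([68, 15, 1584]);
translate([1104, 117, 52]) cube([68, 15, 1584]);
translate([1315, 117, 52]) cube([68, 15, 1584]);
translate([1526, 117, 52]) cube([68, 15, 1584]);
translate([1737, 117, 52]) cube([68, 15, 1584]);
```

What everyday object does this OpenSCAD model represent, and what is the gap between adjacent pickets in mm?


A fence section. The picket gap is 143 mm.

Two posts, two rails, 8 pickets — a fence section. Span 1833 mm holds 8 pickets of 68 mm with 9 equal gaps: ⌊(1833 − 8·68) / 9⌋ = 143 mm.


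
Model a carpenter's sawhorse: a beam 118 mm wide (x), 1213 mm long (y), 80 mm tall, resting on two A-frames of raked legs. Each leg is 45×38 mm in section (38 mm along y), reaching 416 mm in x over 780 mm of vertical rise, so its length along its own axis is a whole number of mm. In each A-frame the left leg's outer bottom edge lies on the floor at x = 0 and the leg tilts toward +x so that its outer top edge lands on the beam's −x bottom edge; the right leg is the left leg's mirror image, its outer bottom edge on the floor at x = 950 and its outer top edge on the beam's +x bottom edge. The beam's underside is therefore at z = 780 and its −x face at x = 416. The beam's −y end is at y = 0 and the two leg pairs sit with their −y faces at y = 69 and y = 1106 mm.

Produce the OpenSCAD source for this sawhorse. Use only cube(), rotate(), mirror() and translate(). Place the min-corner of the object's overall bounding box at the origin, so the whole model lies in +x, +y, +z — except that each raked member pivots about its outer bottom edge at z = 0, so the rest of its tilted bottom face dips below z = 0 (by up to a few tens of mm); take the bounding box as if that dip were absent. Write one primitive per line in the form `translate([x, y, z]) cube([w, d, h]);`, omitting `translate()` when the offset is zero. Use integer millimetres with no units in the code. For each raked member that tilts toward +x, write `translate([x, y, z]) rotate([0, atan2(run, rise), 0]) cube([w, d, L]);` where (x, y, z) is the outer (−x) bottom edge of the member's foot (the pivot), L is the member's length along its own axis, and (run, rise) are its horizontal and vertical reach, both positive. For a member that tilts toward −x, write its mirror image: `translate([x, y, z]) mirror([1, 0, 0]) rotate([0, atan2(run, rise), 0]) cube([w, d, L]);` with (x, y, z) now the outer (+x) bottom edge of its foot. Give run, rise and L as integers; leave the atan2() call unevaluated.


translate([416, 0, 780]) cube([118, 1213, 80]);
translate([0, 69, 0]) rotate([0, atan2(416, 780), 0]) cube([45, 38, 884]);
translate([950, 69, 0]) mirror([1, 0, 0]) rotate([0, atan2(416, 780), 0]) cube([45, 38, 884]);
translate([0, 1106, 0]) rotate([0, atan2(416, 780), 0]) cube([45, 38, 884]);
translate([950, 1106, 0]) mirror([1, 0, 0]) rotate([0, atan2(416, 780), 0]) cube([45, 38, 884]);


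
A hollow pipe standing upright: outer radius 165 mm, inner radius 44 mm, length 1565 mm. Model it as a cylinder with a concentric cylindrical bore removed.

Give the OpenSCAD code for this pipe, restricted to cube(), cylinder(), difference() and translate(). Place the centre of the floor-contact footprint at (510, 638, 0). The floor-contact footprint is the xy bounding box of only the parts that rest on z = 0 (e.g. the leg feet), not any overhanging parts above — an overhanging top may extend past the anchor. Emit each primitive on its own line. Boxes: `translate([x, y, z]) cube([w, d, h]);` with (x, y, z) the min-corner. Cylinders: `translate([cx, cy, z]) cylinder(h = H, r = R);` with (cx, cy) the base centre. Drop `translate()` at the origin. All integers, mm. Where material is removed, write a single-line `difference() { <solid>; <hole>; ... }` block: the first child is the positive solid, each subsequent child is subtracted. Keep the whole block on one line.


difference() { translate([510, 638, 0]) cylinder(h = 1565, r = 165); translate([510, 638, 0]) cylinder(h = 1565, r = 44); }


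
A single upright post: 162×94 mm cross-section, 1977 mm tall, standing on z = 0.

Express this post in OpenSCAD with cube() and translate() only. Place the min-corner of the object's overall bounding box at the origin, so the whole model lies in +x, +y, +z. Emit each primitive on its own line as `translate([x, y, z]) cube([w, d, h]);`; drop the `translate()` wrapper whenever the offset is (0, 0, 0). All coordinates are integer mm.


cube([162, 94, 1977]);


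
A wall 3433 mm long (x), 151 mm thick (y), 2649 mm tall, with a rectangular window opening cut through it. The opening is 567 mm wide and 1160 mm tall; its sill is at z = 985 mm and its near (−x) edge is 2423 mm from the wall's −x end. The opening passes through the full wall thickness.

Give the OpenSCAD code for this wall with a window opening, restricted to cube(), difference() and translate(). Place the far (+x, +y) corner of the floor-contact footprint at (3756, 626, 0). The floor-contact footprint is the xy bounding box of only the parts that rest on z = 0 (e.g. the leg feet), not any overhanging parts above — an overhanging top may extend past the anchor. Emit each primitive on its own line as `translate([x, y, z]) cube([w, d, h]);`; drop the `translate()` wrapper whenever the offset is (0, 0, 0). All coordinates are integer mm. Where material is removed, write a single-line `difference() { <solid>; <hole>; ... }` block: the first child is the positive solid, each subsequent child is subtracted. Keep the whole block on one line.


difference() { translate([323, 475, 0]) cube([3433, 151, 2649]); translate([2746, 475, 985]) cube([567, 151, 1160]); }


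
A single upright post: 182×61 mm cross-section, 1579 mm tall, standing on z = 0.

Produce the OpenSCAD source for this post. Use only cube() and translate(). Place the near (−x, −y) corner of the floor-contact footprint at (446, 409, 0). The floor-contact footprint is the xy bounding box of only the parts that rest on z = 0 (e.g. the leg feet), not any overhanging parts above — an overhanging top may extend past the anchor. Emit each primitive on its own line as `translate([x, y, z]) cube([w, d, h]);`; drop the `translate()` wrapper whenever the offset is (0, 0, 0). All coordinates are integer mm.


translate([446, 409, 0]) cube([182, 61, 1579]);


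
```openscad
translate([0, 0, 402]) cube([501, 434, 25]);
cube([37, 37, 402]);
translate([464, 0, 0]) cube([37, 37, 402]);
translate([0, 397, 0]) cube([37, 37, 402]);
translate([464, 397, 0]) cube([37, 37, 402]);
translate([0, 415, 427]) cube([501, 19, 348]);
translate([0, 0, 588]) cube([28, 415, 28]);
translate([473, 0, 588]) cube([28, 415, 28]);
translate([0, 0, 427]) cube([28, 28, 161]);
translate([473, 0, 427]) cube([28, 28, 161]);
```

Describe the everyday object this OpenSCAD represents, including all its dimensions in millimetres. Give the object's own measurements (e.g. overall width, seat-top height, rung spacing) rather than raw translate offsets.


A chair. The seat is a 501×434×25 mm slab with its top at z = 427 mm, on four 37×37 mm corner legs (flush with the seat edges, standing on z = 0). A flat backrest 19 mm thick, 348 mm tall, spans the full seat width and rises from the seat top along its +y edge, rear face flush with the rear of the seat. Two armrests of 28×28 mm section run along each side from the seat's front edge to the front of the backrest, top faces 189 mm above the seat top and outer faces flush with the seat's x-edges; a 28×28 mm post under the front of each armrest stands on the seat at the front corner.


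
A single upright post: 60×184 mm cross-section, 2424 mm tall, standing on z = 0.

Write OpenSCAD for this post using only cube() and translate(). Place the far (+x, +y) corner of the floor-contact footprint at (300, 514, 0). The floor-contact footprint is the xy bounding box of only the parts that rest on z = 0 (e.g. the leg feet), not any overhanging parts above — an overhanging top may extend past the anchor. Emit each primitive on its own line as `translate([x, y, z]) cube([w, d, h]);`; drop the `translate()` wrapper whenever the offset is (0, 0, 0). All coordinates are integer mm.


translate([240, 330, 0]) cube([60, 184, 2424]);


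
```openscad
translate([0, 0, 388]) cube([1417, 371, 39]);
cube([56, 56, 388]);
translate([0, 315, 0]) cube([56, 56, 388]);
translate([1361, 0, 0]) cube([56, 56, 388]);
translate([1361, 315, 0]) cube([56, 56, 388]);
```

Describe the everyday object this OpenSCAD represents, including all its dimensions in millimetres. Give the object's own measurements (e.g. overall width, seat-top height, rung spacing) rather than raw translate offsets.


A bench: a 1417×371 mm seat slab, 39 mm thick, top at z = 427 mm, on four 56×56 mm square legs flush with the seat corners and standing on z = 0.


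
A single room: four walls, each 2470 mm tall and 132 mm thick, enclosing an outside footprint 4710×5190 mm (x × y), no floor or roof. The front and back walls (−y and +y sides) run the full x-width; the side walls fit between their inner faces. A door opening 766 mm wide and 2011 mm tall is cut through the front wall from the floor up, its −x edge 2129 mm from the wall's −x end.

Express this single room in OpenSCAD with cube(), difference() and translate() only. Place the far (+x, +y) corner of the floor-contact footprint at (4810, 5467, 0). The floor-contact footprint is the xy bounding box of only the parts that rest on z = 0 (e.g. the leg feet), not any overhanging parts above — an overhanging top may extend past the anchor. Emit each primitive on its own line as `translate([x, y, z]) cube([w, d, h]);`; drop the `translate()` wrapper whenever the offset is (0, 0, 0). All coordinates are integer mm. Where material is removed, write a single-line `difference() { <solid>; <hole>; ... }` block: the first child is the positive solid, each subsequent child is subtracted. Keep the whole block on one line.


difference() { translate([100, 277, 0]) cube([4710, 132, 2470]); translate([2229, 277, 0]) cube([766, 132, 2011]); }
translate([100, 5335, 0]) cube([4710, 132, 2470]);
translate([100, 409, 0]) cube([132, 4926, 2470]);
translate([4678, 409, 0]) cube([132, 4926, 2470]);


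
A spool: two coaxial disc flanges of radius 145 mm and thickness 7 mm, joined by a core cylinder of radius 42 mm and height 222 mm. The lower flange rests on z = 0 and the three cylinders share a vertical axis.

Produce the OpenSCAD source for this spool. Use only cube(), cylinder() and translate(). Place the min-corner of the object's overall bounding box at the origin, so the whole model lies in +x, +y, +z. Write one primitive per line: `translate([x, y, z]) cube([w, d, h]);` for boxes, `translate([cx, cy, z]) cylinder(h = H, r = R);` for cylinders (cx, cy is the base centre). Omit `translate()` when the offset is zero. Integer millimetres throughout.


translate([145, 145, 0]) cylinder(h = 7, r = 145);
translate([145, 145, 7]) cylinder(h = 222, r = 42);
translate([145, 145, 229]) cylinder(h = 7, r = 145);


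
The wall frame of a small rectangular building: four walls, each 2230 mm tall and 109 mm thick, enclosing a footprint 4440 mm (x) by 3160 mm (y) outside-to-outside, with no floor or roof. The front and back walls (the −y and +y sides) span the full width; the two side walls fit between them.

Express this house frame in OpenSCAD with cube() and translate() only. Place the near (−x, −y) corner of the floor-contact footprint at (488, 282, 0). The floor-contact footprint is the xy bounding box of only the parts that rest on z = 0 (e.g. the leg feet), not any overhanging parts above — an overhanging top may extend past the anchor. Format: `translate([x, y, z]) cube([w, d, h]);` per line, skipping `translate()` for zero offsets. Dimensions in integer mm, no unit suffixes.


translate([488, 282, 0]) cube([4440, 109, 2230]);
translate([488, 3333, 0]) cube([4440, 109, 2230]);
translate([488, 391, 0]) cube([109, 2942, 2230]);
translate([4819, 391, 0]) cube([109, 2942, 2230]);


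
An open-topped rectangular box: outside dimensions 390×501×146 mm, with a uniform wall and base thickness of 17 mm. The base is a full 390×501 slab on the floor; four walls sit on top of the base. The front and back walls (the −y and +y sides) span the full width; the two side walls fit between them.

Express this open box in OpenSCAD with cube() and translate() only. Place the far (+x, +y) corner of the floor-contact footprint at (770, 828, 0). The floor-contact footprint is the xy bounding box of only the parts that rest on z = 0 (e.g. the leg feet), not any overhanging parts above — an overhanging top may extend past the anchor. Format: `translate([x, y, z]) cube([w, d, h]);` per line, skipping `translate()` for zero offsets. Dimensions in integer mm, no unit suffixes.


translate([380, 327, 0]) cube([390, 501, 17]);
translate([380, 327, 17]) cube([390, 17, 129]);
translate([380, 811, 17]) cube([390, 17, 129]);
translate([380, 344, 17]) cube([17, 467, 129]);
translate([753, 344, 17]) cube([17, 467, 129]);


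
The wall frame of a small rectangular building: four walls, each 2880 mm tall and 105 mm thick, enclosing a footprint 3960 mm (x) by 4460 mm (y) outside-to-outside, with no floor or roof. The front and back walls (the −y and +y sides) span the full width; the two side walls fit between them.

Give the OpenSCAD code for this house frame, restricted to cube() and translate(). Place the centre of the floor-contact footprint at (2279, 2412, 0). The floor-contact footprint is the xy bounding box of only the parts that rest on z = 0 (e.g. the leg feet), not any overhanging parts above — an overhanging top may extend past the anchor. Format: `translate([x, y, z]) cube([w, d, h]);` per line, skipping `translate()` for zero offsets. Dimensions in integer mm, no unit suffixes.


translate([299, 182, 0]) cube([3960, 105, 2880]);
translate([299, 4537, 0]) cube([3960, 105, 2880]);
translate([299, 287, 0]) cube([105, 4250, 2880]);
translate([4154, 287, 0]) cube([105, 4250, 2880]);


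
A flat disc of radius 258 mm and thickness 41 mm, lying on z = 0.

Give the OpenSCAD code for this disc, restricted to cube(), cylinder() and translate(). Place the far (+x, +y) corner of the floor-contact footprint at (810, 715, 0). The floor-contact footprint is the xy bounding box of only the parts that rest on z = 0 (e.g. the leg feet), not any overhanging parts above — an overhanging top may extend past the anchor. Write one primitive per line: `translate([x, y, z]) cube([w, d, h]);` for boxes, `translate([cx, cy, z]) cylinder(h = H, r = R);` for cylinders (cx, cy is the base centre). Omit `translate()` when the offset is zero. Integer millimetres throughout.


translate([552, 457, 0]) cylinder(h = 41, r = 258);


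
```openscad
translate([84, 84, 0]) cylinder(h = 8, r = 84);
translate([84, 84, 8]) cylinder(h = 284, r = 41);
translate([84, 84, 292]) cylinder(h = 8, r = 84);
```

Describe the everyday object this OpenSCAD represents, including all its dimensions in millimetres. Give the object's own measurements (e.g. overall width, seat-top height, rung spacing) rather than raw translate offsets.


A spool: two coaxial disc flanges of radius 84 mm and thickness 8 mm, joined by a core cylinder of radius 41 mm and height 284 mm. The lower flange rests on z = 0 and the three cylinders share a vertical axis.


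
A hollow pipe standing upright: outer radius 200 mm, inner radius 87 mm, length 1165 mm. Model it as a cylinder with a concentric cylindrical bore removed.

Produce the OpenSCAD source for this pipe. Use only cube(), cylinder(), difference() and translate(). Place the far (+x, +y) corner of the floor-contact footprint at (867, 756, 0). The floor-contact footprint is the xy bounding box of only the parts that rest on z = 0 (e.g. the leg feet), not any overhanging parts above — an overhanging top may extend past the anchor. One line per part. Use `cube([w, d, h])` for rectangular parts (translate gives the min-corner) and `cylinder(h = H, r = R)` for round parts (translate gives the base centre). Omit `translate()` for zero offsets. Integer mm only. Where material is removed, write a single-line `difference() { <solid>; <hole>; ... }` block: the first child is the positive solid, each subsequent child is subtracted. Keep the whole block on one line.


difference() { translate([667, 556, 0]) cylinder(h = 1165, r = 200); translate([667, 556, 0]) cylinder(h = 1165, r = 87); }


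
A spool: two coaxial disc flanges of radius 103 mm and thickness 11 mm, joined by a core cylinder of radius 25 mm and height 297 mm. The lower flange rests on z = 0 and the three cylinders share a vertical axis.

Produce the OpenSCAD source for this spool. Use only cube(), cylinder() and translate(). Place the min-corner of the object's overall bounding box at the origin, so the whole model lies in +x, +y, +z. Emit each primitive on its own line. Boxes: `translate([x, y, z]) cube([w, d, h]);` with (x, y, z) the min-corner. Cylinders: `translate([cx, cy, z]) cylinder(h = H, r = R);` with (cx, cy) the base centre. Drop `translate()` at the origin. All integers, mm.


translate([103, 103, 0]) cylinder(h = 11, r = 103);
translate([103, 103, 11]) cylinder(h = 297, r = 25);
translate([103, 103, 308]) cylinder(h = 11, r = 103);


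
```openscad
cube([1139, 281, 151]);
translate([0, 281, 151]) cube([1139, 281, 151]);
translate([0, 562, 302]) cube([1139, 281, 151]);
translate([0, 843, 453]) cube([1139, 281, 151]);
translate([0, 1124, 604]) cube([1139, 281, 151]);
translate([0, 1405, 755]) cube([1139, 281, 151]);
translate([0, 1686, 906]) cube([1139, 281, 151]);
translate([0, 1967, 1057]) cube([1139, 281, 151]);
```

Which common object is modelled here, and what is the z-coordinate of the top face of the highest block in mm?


A staircase. The total rise is 1208 mm.

8 identical blocks, each offset up and back from the previous — a staircase. Each step is 151 mm tall and there are 8 of them, so the total rise is 8 × 151 = 1208 mm.


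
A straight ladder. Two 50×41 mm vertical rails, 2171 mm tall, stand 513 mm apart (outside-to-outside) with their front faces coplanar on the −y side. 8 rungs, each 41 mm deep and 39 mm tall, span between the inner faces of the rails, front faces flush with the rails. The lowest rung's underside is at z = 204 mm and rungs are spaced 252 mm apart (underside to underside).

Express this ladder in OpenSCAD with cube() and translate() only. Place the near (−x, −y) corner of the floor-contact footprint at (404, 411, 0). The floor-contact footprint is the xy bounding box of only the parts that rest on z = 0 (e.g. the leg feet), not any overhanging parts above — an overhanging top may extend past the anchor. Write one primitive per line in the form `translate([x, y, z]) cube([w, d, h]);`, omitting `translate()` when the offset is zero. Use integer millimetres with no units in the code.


translate([404, 411, 0]) cube([50, 41, 2171]);
translate([867, 411, 0]) cube([50, 41, 2171]);
translate([454, 411, 204]) cube([413, 41, 39]);
translate([454, 411, 456]) cube([413, 41, 39]);
translate([454, 411, 708]) cube([413, 41, 39]);
translate([454, 411, 960]) cube([413, 41, 39]);
translate([454, 411, 1212]) cube([413, 41, 39]);
translate([454, 411, 1464]) cube([413, 41, 39]);
translate([454, 411, 1716]) cube([413, 41, 39]);
translate([454, 411, 1968]) cube([413, 41, 39]);


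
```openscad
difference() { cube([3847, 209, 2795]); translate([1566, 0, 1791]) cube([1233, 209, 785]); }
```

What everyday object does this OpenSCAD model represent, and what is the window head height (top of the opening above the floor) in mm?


A wall with a window opening. The window head height is 2576 mm.

A wall with a rectangular opening subtracted — a window. Sill at z = 1791, opening 785 mm tall, so the head is at 1791 + 785 = 2576 mm.


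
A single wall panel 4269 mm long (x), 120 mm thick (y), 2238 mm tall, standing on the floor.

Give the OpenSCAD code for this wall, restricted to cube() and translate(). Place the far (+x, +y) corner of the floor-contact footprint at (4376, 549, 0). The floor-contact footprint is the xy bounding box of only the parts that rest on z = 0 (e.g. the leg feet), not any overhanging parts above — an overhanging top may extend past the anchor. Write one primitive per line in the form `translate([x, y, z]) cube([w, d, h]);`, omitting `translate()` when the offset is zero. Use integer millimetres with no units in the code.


translate([107, 429, 0]) cube([4269, 120, 2238]);


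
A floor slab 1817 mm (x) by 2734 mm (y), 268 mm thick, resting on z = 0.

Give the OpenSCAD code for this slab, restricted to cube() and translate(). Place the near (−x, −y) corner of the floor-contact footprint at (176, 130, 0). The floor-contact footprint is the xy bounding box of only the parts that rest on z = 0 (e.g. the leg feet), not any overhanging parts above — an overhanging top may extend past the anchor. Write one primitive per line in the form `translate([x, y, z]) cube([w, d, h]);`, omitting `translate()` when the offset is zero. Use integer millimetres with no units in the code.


translate([176, 130, 0]) cube([1817, 2734, 268]);


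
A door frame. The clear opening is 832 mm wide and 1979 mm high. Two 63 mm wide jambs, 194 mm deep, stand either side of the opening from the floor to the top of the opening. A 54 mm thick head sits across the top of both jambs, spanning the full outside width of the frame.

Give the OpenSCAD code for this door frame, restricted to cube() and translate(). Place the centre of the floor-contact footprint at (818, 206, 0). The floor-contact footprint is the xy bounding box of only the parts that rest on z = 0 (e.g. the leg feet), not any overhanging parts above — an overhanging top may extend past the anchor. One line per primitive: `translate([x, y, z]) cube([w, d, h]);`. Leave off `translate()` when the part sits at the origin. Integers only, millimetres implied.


translate([339, 109, 0]) cube([63, 194, 1979]);
translate([1234, 109, 0]) cube([63, 194, 1979]);
translate([339, 109, 1979]) cube([958, 194, 54]);


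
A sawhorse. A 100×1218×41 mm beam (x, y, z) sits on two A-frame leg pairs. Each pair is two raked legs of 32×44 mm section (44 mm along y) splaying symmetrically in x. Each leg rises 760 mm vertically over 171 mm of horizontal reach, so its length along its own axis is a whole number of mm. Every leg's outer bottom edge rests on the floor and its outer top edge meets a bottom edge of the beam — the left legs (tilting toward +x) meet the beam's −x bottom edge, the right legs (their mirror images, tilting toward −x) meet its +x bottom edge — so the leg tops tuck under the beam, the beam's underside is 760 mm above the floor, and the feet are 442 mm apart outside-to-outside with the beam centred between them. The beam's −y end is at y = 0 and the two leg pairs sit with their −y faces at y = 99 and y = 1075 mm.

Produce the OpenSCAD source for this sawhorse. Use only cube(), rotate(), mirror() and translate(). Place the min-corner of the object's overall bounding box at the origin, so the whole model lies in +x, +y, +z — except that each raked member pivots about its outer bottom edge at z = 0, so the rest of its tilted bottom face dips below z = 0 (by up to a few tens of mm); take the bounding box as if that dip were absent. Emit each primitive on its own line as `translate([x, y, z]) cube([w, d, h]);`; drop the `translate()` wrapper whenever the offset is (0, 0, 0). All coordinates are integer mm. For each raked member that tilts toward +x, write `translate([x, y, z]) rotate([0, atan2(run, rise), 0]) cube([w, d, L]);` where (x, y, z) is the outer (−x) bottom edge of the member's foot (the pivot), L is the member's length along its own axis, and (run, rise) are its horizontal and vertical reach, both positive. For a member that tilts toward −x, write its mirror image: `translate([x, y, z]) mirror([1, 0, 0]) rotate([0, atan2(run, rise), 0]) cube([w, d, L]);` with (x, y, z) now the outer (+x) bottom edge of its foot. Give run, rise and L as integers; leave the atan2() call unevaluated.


translate([171, 0, 760]) cube([100, 1218, 41]);
translate([0, 99, 0]) rotate([0, atan2(171, 760), 0]) cube([32, 44, 779]);
translate([442, 99, 0]) mirror([1, 0, 0]) rotate([0, atan2(171, 760), 0]) cube([32, 44, 779]);
translate([0, 1075, 0]) rotate([0, atan2(171, 760), 0]) cube([32, 44, 779]);
translate([442, 1075, 0]) mirror([1, 0, 0]) rotate([0, atan2(171, 760), 0]) cube([32, 44, 779]);


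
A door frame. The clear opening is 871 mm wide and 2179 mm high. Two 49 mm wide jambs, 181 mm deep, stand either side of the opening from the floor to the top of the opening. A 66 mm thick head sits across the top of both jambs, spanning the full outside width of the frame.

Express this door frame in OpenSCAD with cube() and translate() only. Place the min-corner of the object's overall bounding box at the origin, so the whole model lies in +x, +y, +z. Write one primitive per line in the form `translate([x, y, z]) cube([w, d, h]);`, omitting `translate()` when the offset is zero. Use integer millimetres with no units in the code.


cube([49, 181, 2179]);
translate([920, 0, 0]) cube([49, 181, 2179]);
translate([0, 0, 2179]) cube([969, 181, 66]);


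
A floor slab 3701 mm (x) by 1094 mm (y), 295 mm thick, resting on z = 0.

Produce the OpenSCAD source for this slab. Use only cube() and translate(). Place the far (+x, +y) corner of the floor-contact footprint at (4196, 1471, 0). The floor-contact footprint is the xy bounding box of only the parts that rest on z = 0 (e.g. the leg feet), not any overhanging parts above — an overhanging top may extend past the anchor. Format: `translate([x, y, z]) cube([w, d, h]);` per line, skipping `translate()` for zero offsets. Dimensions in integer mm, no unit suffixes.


translate([495, 377, 0]) cube([3701, 1094, 295]);


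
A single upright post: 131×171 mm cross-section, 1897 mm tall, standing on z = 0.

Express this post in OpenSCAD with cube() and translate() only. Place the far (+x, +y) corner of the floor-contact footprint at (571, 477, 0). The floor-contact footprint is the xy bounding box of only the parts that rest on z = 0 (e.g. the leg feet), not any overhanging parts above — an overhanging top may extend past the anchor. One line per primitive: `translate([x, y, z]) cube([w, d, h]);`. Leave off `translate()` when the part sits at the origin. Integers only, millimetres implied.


translate([440, 306, 0]) cube([131, 171, 1897]);


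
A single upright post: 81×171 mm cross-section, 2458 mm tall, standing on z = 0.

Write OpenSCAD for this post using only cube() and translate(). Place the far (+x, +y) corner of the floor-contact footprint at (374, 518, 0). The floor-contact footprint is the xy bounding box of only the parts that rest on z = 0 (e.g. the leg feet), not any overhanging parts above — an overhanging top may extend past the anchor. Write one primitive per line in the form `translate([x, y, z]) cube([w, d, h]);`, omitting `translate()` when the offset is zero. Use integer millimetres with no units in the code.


translate([293, 347, 0]) cube([81, 171, 2458]);


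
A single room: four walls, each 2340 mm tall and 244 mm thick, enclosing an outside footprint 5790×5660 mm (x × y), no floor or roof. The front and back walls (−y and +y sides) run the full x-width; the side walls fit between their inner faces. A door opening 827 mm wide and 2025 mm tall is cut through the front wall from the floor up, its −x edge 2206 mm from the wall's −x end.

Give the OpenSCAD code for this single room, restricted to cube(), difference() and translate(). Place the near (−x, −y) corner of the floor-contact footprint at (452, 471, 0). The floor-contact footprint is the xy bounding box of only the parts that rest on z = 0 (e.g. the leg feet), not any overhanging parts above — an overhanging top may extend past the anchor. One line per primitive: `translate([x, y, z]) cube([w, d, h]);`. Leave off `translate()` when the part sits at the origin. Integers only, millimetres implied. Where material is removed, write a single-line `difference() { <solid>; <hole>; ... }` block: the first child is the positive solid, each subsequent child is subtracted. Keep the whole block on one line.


difference() { translate([452, 471, 0]) cube([5790, 244, 2340]); translate([2658, 471, 0]) cube([827, 244, 2025]); }
translate([452, 5887, 0]) cube([5790, 244, 2340]);
translate([452, 715, 0]) cube([244, 5172, 2340]);
translate([5998, 715, 0]) cube([244, 5172, 2340]);


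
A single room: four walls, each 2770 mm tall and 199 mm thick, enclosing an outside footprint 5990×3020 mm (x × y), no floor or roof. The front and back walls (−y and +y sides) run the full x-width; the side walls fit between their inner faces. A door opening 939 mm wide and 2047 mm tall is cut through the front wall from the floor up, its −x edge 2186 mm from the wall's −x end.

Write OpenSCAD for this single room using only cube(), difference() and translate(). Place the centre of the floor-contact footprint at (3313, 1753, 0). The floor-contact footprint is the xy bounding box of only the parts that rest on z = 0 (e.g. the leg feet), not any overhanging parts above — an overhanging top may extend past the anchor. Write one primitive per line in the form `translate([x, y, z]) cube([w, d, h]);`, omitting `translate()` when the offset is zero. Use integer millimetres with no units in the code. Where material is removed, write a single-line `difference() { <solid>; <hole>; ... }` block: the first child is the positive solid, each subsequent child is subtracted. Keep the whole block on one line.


difference() { translate([318, 243, 0]) cube([5990, 199, 2770]); translate([2504, 243, 0]) cube([939, 199, 2047]); }
translate([318, 3064, 0]) cube([5990, 199, 2770]);
translate([318, 442, 0]) cube([199, 2622, 2770]);
translate([6109, 442, 0]) cube([199, 2622, 2770]);


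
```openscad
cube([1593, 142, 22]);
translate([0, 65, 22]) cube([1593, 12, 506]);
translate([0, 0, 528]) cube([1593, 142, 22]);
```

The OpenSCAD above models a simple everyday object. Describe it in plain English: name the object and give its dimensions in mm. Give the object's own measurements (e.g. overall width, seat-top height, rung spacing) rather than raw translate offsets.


An I-beam lying along x, 1593 mm long. Overall section height 550 mm. Two flanges 142 mm wide (y) and 22 mm thick, one on the floor and one at the top; a web 12 mm thick runs between them, centred on the flange width.


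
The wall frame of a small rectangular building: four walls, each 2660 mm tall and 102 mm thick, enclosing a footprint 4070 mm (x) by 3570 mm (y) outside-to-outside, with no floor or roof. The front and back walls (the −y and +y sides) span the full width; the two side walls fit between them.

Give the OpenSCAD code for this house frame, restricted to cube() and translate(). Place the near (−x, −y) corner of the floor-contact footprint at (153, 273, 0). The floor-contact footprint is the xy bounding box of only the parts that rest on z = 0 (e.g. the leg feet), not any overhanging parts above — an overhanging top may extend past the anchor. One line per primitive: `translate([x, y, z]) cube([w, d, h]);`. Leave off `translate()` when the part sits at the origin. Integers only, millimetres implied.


translate([153, 273, 0]) cube([4070, 102, 2660]);
translate([153, 3741, 0]) cube([4070, 102, 2660]);
translate([153, 375, 0]) cube([102, 3366, 2660]);
translate([4121, 375, 0]) cube([102, 3366, 2660]);


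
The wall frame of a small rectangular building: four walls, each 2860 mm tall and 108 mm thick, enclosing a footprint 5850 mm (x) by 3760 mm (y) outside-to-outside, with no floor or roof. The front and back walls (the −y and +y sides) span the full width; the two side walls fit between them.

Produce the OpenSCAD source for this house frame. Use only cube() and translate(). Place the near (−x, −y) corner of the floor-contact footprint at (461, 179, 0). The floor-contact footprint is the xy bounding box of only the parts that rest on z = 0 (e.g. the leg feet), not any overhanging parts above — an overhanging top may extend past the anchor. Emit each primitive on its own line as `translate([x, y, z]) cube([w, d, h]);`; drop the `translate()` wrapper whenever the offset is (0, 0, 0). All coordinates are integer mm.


translate([461, 179, 0]) cube([5850, 108, 2860]);
translate([461, 3831, 0]) cube([5850, 108, 2860]);
translate([461, 287, 0]) cube([108, 3544, 2860]);
translate([6203, 287, 0]) cube([108, 3544, 2860]);


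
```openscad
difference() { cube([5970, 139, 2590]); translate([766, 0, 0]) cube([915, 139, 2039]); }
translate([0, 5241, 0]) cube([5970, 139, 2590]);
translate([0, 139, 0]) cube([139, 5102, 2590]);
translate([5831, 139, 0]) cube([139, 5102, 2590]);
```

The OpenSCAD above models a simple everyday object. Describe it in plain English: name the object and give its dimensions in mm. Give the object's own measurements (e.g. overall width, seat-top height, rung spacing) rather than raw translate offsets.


A single room: four walls, each 2590 mm tall and 139 mm thick, enclosing an outside footprint 5970×5380 mm (x × y), no floor or roof. The front and back walls (−y and +y sides) run the full x-width; the side walls fit between their inner faces. A door opening 915 mm wide and 2039 mm tall is cut through the front wall from the floor up, its −x edge 766 mm from the wall's −x end.


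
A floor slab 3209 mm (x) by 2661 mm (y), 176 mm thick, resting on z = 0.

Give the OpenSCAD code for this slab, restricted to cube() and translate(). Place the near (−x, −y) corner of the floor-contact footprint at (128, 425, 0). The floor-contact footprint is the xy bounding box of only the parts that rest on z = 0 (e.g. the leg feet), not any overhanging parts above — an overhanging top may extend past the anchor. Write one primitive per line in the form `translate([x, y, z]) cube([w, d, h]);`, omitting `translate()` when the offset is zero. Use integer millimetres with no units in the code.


translate([128, 425, 0]) cube([3209, 2661, 176]);


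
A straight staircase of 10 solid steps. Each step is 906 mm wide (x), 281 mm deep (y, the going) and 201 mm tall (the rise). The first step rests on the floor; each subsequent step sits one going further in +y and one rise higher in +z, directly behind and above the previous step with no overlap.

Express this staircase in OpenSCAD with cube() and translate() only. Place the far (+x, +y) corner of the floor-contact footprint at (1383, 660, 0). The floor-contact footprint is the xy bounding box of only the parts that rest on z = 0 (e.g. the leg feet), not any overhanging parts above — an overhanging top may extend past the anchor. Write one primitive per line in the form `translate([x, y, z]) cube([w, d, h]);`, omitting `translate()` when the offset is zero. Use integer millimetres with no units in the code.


translate([477, 379, 0]) cube([906, 281, 201]);
translate([477, 660, 201]) cube([906, 281, 201]);
translate([477, 941, 402]) cube([906, 281, 201]);
translate([477, 1222, 603]) cube([906, 281, 201]);
translate([477, 1503, 804]) cube([906, 281, 201]);
translate([477, 1784, 1005]) cube([906, 281, 201]);
translate([477, 2065, 1206]) cube([906, 281, 201]);
translate([477, 2346, 1407]) cube([906, 281, 201]);
translate([477, 2627, 1608]) cube([906, 281, 201]);
translate([477, 2908, 1809]) cube([906, 281, 201]);


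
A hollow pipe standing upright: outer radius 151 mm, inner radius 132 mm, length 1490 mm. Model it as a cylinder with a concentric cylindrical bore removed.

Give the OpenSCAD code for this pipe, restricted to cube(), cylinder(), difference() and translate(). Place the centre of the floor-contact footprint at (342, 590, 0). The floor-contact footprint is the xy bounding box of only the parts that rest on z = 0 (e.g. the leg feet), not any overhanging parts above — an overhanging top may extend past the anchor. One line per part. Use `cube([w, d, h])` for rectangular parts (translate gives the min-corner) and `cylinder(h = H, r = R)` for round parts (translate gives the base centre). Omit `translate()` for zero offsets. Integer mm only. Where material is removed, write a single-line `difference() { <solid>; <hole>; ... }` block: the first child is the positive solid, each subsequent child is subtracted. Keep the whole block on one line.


difference() { translate([342, 590, 0]) cylinder(h = 1490, r = 151); translate([342, 590, 0]) cylinder(h = 1490, r = 132); }
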